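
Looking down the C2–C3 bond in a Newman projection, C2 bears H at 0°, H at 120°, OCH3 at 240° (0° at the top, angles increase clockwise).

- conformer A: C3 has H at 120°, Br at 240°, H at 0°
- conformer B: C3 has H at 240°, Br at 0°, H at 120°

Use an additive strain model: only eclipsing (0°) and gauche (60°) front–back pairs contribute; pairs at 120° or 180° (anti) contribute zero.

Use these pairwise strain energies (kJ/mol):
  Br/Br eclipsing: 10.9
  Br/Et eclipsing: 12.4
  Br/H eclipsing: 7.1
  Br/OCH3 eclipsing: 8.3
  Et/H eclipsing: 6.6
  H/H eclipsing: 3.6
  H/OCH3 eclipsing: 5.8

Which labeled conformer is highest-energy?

A (eclipsed): H(0°)/H(0°) eclipsed 3.6; H(120°)/H(120°) eclipsed 3.6; OCH3(240°)/Br(240°) eclipsed 8.3 → 15.5 kJ/mol.
B (eclipsed): H(0°)/Br(0°) eclipsed 7.1; H(120°)/H(120°) eclipsed 3.6; OCH3(240°)/H(240°) eclipsed 5.8 → 16.5 kJ/mol.
B has the highest total (16.5 kJ/mol).

B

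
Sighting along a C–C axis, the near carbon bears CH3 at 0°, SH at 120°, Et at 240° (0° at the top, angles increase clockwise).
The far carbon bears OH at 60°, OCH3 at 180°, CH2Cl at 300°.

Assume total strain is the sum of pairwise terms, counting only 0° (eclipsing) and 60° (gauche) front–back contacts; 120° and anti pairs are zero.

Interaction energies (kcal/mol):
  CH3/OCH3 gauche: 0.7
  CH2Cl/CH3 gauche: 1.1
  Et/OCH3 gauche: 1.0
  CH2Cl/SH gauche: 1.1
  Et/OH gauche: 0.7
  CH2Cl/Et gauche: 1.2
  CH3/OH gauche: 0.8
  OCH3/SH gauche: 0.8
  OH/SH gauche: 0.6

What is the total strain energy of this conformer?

This conformer (staggered): CH3–OH gauche, CH3–CH2Cl gauche, SH–OH gauche, SH–OCH3 gauche, Et–OCH3 gauche, Et–CH2Cl gauche; 0.8 + 1.1 + 0.6 + 0.8 + 1.0 + 1.2 = 5.5 kcal/mol.

5.5 kcal/mol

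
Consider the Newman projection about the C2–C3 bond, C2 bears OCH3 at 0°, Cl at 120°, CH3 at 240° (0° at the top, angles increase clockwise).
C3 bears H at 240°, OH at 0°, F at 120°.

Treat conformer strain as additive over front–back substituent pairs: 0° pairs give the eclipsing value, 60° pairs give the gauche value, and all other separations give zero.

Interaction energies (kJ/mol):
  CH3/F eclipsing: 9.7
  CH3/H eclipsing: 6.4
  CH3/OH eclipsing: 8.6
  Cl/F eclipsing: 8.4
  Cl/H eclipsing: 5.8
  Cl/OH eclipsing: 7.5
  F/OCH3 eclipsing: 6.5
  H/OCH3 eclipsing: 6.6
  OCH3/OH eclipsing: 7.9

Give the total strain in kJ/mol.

22.7 kJ/mol

This conformer (eclipsed): OCH3(0°)/OH(0°) eclipsed 7.9; Cl(120°)/F(120°) eclipsed 8.4; CH3(240°)/H(240°) eclipsed 6.4 → 22.7 kJ/mol.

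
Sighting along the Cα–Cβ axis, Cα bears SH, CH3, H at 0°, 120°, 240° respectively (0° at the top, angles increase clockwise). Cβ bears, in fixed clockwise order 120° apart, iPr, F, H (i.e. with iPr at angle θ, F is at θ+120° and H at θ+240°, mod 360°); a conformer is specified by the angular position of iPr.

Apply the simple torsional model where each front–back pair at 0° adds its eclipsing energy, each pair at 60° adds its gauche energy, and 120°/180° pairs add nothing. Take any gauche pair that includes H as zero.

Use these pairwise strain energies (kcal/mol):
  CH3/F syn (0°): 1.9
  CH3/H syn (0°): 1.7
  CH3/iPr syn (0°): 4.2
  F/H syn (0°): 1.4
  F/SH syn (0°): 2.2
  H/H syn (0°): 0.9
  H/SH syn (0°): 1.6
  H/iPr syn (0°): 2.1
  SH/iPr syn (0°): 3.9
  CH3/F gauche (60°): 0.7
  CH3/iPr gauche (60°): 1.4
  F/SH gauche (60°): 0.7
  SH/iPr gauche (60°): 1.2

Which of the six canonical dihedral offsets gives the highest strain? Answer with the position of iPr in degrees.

120°

iPr at 0° (eclipsed): SH–iPr eclipsed, CH3–F eclipsed, H–H eclipsed; 3.9 + 1.9 + 0.9 = 6.7 kcal/mol.
iPr at 60° (staggered): SH–iPr gauche, CH3–iPr gauche, CH3–F gauche; 1.2 + 1.4 + 0.7 = 3.3 kcal/mol.
iPr at 120° (eclipsed): SH–H eclipsed, CH3–iPr eclipsed, H–F eclipsed; 1.6 + 4.2 + 1.4 = 7.2 kcal/mol.
iPr at 180° (staggered): SH–F gauche, CH3–iPr gauche; 0.7 + 1.4 = 2.1 kcal/mol.
iPr at 240° (eclipsed): SH–F eclipsed, CH3–H eclipsed, H–iPr eclipsed; 2.2 + 1.7 + 2.1 = 6.0 kcal/mol.
iPr at 300° (staggered): SH–iPr gauche, SH–F gauche, CH3–F gauche; 1.2 + 0.7 + 0.7 = 2.6 kcal/mol.
The maximum (7.2 kcal/mol) occurs with iPr at 120°.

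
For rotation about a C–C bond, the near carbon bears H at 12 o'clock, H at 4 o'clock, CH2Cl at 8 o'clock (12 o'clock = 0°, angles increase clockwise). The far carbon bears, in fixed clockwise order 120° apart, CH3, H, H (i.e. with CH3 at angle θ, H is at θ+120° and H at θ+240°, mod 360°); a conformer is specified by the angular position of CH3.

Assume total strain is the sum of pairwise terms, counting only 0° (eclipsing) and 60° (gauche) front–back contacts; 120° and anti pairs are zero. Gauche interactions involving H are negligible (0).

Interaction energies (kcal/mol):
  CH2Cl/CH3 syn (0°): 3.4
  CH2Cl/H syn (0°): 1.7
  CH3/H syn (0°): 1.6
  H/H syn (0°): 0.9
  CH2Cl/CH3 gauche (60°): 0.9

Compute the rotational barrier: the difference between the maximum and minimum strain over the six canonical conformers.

5.2 kcal/mol

CH3 at 0° (eclipsed): H(0°)/CH3(0°) eclipsed 1.6; H(120°)/H(120°) eclipsed 0.9; CH2Cl(240°)/H(240°) eclipsed 1.7 → 4.2 kcal/mol.
CH3 at 60° (staggered): no non-H gauche contacts → 0.0 kcal/mol.
CH3 at 120° (eclipsed): H(0°)/H(0°) eclipsed 0.9; H(120°)/CH3(120°) eclipsed 1.6; CH2Cl(240°)/H(240°) eclipsed 1.7 → 4.2 kcal/mol.
CH3 at 180° (staggered): CH2Cl(240°)/CH3(180°) gauche 0.9 → 0.9 kcal/mol.
CH3 at 240° (eclipsed): H(0°)/H(0°) eclipsed 0.9; H(120°)/H(120°) eclipsed 0.9; CH2Cl(240°)/CH3(240°) eclipsed 3.4 → 5.2 kcal/mol.
CH3 at 300° (staggered): CH2Cl(240°)/CH3(300°) gauche 0.9 → 0.9 kcal/mol.
Max at 240° (5.2 kcal/mol), min at 60° (0.0 kcal/mol); barrier = 5.2 kcal/mol.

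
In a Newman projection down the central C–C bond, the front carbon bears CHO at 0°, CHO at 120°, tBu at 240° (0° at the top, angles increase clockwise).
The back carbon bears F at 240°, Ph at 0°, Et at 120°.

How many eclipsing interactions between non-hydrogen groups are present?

3

Non-H eclipsing pairs: CHO(0°)/Ph(0°); CHO(120°)/Et(120°); tBu(240°)/F(240°) — 3 interactions.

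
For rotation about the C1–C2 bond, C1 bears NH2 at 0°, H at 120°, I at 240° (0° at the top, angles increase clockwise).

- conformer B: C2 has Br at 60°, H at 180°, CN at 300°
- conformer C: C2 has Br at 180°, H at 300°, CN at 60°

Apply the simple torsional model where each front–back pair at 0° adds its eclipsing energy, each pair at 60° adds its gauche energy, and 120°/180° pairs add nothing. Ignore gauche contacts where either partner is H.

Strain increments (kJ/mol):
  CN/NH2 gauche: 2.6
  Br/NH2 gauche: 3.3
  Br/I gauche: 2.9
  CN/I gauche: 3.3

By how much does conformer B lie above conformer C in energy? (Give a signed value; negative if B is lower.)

B (staggered): NH2–Br gauche, NH2–CN gauche, I–CN gauche; 3.3 + 2.6 + 3.3 = 9.2 kJ/mol.
C (staggered): NH2–CN gauche, I–Br gauche; 2.6 + 2.9 = 5.5 kJ/mol.
E(B) − E(C) = 9.2 − 5.5 = +3.7 kJ/mol.

+3.7 kJ/mol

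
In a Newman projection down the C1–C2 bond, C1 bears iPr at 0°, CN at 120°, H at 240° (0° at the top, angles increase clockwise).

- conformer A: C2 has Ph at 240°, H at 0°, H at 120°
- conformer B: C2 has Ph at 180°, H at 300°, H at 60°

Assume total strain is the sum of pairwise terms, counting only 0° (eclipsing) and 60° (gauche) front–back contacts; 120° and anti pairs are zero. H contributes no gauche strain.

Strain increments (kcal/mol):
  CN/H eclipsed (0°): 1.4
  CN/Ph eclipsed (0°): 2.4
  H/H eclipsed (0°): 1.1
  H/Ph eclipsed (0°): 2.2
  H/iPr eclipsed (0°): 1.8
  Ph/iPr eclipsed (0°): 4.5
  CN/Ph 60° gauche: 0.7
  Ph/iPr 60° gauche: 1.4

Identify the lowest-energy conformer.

A (eclipsed): iPr–H eclipsed, CN–H eclipsed, H–Ph eclipsed; 1.8 + 1.4 + 2.2 = 5.4 kcal/mol.
B (staggered): CN–Ph gauche; 0.7 = 0.7 kcal/mol.
B has the lowest total (0.7 kcal/mol).

B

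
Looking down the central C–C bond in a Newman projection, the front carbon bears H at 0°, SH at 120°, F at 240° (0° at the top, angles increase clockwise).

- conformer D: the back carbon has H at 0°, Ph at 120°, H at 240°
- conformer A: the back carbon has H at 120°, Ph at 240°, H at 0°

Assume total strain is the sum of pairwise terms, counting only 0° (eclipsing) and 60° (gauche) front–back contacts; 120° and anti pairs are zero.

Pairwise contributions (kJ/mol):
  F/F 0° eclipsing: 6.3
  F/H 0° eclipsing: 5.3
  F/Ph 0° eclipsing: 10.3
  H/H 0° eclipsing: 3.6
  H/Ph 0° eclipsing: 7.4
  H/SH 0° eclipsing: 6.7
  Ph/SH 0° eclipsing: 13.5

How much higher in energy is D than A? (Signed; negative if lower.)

D (eclipsed): H–H eclipsed, SH–Ph eclipsed, F–H eclipsed; 3.6 + 13.5 + 5.3 = 22.4 kJ/mol.
A (eclipsed): H–H eclipsed, SH–H eclipsed, F–Ph eclipsed; 3.6 + 6.7 + 10.3 = 20.6 kJ/mol.
E(D) − E(A) = 22.4 − 20.6 = +1.8 kJ/mol.

+1.8 kJ/mol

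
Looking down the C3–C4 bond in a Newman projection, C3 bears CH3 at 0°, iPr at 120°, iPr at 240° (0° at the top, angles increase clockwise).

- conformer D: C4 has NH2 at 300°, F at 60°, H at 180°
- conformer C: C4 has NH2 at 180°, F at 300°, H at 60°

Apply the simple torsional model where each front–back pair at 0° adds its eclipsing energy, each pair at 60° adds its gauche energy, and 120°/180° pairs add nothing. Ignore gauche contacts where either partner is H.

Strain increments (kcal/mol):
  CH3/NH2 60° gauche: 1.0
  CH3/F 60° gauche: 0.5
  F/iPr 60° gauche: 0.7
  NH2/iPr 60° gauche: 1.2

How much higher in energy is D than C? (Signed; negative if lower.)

D (staggered): CH3–NH2 gauche, CH3–F gauche, iPr–F gauche, iPr–NH2 gauche; 1.0 + 0.5 + 0.7 + 1.2 = 3.4 kcal/mol.
C (staggered): CH3–F gauche, iPr–NH2 gauche, iPr–NH2 gauche, iPr–F gauche; 0.5 + 1.2 + 1.2 + 0.7 = 3.6 kcal/mol.
E(D) − E(C) = 3.4 − 3.6 = -0.2 kcal/mol.

-0.2 kcal/mol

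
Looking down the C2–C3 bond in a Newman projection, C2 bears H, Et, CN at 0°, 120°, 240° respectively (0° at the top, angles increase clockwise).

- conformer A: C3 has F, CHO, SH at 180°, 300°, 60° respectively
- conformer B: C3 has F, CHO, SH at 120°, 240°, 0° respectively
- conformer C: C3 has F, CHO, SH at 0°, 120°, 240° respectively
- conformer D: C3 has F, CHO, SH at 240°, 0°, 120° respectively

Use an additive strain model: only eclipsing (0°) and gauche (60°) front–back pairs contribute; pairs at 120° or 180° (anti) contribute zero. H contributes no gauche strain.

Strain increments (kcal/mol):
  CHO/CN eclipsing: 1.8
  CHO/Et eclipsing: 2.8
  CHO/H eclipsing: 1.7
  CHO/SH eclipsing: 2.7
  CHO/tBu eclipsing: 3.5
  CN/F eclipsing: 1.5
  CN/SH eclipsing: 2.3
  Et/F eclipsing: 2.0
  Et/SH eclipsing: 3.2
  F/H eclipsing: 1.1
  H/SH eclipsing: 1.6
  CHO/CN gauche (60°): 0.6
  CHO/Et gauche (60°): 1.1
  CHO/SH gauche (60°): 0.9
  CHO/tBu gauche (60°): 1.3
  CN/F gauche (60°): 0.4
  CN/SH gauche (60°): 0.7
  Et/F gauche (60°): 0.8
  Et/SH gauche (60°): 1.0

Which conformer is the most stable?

A

A is staggered. Et at 120° is gauche with F at 180° (0.8); Et at 120° is gauche with SH at 60° (1.0); CN at 240° is gauche with F at 180° (0.4); CN at 240° is gauche with CHO at 300° (0.6). Total 2.8 kcal/mol.
B is eclipsed. H at 0° is eclipsed with SH at 0° (1.6); Et at 120° is eclipsed with F at 120° (2.0); CN at 240° is eclipsed with CHO at 240° (1.8). Total 5.4 kcal/mol.
C is eclipsed. H at 0° is eclipsed with F at 0° (1.1); Et at 120° is eclipsed with CHO at 120° (2.8); CN at 240° is eclipsed with SH at 240° (2.3). Total 6.2 kcal/mol.
D is eclipsed. H at 0° is eclipsed with CHO at 0° (1.7); Et at 120° is eclipsed with SH at 120° (3.2); CN at 240° is eclipsed with F at 240° (1.5). Total 6.4 kcal/mol.
A has the lowest total (2.8 kcal/mol).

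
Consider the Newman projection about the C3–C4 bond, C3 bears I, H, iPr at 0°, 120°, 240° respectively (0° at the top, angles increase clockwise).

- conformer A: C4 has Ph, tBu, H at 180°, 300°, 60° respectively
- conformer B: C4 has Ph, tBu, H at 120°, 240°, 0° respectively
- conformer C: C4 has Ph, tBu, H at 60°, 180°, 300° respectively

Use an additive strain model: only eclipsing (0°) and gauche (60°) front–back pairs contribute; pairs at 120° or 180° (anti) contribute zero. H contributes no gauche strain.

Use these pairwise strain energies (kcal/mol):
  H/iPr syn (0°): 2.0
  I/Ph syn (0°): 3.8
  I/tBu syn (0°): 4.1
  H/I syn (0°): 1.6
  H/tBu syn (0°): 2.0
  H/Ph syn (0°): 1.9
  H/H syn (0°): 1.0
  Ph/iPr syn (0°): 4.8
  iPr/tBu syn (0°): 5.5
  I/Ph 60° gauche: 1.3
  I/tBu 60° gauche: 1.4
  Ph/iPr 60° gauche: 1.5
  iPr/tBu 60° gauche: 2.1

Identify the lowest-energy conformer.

C

A (staggered): I–tBu gauche, iPr–Ph gauche, iPr–tBu gauche; 1.4 + 1.5 + 2.1 = 5.0 kcal/mol.
B (eclipsed): I–H eclipsed, H–Ph eclipsed, iPr–tBu eclipsed; 1.6 + 1.9 + 5.5 = 9.0 kcal/mol.
C (staggered): I–Ph gauche, iPr–tBu gauche; 1.3 + 2.1 = 3.4 kcal/mol.
C has the lowest total (3.4 kcal/mol).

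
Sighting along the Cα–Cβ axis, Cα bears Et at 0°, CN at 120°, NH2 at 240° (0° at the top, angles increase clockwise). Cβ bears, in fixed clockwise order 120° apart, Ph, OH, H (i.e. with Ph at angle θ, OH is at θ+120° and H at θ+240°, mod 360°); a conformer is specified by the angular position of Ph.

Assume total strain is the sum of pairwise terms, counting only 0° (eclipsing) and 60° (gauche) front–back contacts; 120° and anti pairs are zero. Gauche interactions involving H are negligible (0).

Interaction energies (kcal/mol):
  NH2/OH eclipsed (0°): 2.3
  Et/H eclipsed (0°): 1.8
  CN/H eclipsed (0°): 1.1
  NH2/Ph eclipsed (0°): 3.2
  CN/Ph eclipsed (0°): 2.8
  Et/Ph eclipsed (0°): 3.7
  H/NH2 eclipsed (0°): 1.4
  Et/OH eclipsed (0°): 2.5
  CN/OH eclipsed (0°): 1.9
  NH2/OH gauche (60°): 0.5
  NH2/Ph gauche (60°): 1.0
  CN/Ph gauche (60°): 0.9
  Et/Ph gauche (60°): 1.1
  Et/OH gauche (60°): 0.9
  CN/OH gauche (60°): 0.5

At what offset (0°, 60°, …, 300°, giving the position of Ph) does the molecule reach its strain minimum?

60°

Ph at 0° is eclipsed. Et at 0° is eclipsed with Ph at 0° (3.7); CN at 120° is eclipsed with OH at 120° (1.9); NH2 at 240° is eclipsed with H at 240° (1.4). Total 7.0 kcal/mol.
Ph at 60° is staggered. Et at 0° is gauche with Ph at 60° (1.1); CN at 120° is gauche with Ph at 60° (0.9); CN at 120° is gauche with OH at 180° (0.5); NH2 at 240° is gauche with OH at 180° (0.5). Total 3.0 kcal/mol.
Ph at 120° is eclipsed. Et at 0° is eclipsed with H at 0° (1.8); CN at 120° is eclipsed with Ph at 120° (2.8); NH2 at 240° is eclipsed with OH at 240° (2.3). Total 6.9 kcal/mol.
Ph at 180° is staggered. Et at 0° is gauche with OH at 300° (0.9); CN at 120° is gauche with Ph at 180° (0.9); NH2 at 240° is gauche with Ph at 180° (1.0); NH2 at 240° is gauche with OH at 300° (0.5). Total 3.3 kcal/mol.
Ph at 240° is eclipsed. Et at 0° is eclipsed with OH at 0° (2.5); CN at 120° is eclipsed with H at 120° (1.1); NH2 at 240° is eclipsed with Ph at 240° (3.2). Total 6.8 kcal/mol.
Ph at 300° is staggered. Et at 0° is gauche with Ph at 300° (1.1); Et at 0° is gauche with OH at 60° (0.9); CN at 120° is gauche with OH at 60° (0.5); NH2 at 240° is gauche with Ph at 300° (1.0). Total 3.5 kcal/mol.
The minimum (3.0 kcal/mol) occurs with Ph at 60°.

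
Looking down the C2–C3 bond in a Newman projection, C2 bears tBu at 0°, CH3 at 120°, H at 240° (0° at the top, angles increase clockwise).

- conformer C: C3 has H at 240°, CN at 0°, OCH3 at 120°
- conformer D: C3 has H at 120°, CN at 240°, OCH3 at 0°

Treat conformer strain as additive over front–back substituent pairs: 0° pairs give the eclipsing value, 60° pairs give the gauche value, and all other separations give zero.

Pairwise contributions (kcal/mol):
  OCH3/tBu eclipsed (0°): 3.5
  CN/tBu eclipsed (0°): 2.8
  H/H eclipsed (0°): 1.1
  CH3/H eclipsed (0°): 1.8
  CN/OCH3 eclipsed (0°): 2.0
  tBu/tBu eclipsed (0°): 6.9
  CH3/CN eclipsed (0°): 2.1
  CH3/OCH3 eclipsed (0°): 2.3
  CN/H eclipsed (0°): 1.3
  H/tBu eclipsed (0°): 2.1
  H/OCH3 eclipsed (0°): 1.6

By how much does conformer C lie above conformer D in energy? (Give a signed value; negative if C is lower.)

C (eclipsed): tBu–CN eclipsed, CH3–OCH3 eclipsed, H–H eclipsed; 2.8 + 2.3 + 1.1 = 6.2 kcal/mol.
D (eclipsed): tBu–OCH3 eclipsed, CH3–H eclipsed, H–CN eclipsed; 3.5 + 1.8 + 1.3 = 6.6 kcal/mol.
E(C) − E(D) = 6.2 − 6.6 = -0.4 kcal/mol.

-0.4 kcal/mol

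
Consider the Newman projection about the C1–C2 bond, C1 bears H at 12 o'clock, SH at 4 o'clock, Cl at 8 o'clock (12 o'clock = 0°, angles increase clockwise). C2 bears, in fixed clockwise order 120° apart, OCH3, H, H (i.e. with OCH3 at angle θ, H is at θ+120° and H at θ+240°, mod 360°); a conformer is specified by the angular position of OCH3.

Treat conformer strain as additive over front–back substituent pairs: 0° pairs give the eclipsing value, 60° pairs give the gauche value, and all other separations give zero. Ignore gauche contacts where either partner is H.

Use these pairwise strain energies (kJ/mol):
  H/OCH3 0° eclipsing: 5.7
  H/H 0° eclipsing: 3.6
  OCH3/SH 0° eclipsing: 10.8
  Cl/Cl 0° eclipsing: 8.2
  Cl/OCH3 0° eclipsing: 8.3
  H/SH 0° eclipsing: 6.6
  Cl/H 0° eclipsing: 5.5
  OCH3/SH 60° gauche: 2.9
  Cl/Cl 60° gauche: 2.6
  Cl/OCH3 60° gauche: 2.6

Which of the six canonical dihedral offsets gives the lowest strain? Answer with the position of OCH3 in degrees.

300°

OCH3 at 0° is eclipsed. H at 0° is eclipsed with OCH3 at 0° (5.7); SH at 120° is eclipsed with H at 120° (6.6); Cl at 240° is eclipsed with H at 240° (5.5). Total 17.8 kJ/mol.
OCH3 at 60° is staggered. SH at 120° is gauche with OCH3 at 60° (2.9). Total 2.9 kJ/mol.
OCH3 at 120° is eclipsed. H at 0° is eclipsed with H at 0° (3.6); SH at 120° is eclipsed with OCH3 at 120° (10.8); Cl at 240° is eclipsed with H at 240° (5.5). Total 19.9 kJ/mol.
OCH3 at 180° is staggered. SH at 120° is gauche with OCH3 at 180° (2.9); Cl at 240° is gauche with OCH3 at 180° (2.6). Total 5.5 kJ/mol.
OCH3 at 240° is eclipsed. H at 0° is eclipsed with H at 0° (3.6); SH at 120° is eclipsed with H at 120° (6.6); Cl at 240° is eclipsed with OCH3 at 240° (8.3). Total 18.5 kJ/mol.
OCH3 at 300° is staggered. Cl at 240° is gauche with OCH3 at 300° (2.6). Total 2.6 kJ/mol.
The minimum (2.6 kJ/mol) occurs with OCH3 at 300°.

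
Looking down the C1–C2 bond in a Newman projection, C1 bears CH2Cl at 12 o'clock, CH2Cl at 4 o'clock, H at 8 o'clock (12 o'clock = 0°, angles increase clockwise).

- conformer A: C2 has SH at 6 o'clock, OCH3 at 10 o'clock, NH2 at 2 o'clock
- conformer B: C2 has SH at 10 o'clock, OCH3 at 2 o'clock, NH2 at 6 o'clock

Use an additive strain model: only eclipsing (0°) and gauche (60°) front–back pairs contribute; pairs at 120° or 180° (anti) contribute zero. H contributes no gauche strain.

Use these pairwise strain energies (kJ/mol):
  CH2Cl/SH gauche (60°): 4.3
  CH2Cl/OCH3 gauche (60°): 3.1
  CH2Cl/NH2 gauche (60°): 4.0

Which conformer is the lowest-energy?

B

A (staggered): CH2Cl(0°)/OCH3(300°) gauche 3.1; CH2Cl(0°)/NH2(60°) gauche 4.0; CH2Cl(120°)/SH(180°) gauche 4.3; CH2Cl(120°)/NH2(60°) gauche 4.0 → 15.4 kJ/mol.
B (staggered): CH2Cl(0°)/SH(300°) gauche 4.3; CH2Cl(0°)/OCH3(60°) gauche 3.1; CH2Cl(120°)/OCH3(60°) gauche 3.1; CH2Cl(120°)/NH2(180°) gauche 4.0 → 14.5 kJ/mol.
B has the lowest total (14.5 kJ/mol).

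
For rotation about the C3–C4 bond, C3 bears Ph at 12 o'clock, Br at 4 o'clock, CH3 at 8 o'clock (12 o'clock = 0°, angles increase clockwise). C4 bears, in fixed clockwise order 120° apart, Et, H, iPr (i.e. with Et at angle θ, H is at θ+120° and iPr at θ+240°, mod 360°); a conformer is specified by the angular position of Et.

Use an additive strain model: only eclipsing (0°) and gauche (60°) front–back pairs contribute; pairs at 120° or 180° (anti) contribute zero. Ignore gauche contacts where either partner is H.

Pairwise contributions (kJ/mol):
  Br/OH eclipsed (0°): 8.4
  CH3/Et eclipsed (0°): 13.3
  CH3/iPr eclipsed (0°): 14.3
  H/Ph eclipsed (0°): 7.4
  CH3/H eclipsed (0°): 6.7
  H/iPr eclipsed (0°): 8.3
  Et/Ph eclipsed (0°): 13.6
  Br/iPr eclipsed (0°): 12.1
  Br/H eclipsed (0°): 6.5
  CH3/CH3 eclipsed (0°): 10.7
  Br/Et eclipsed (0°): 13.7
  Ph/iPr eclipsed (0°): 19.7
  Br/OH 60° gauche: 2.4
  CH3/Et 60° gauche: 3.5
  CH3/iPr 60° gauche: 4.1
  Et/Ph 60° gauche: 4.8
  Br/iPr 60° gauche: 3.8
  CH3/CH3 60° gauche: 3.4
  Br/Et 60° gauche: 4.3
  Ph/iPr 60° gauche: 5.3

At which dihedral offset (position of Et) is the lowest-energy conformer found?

Et at 0° (eclipsed): Ph(0°)/Et(0°) eclipsed 13.6; Br(120°)/H(120°) eclipsed 6.5; CH3(240°)/iPr(240°) eclipsed 14.3 → 34.4 kJ/mol.
Et at 60° (staggered): Ph(0°)/Et(60°) gauche 4.8; Ph(0°)/iPr(300°) gauche 5.3; Br(120°)/Et(60°) gauche 4.3; CH3(240°)/iPr(300°) gauche 4.1 → 18.5 kJ/mol.
Et at 120° (eclipsed): Ph(0°)/iPr(0°) eclipsed 19.7; Br(120°)/Et(120°) eclipsed 13.7; CH3(240°)/H(240°) eclipsed 6.7 → 40.1 kJ/mol.
Et at 180° (staggered): Ph(0°)/iPr(60°) gauche 5.3; Br(120°)/Et(180°) gauche 4.3; Br(120°)/iPr(60°) gauche 3.8; CH3(240°)/Et(180°) gauche 3.5 → 16.9 kJ/mol.
Et at 240° (eclipsed): Ph(0°)/H(0°) eclipsed 7.4; Br(120°)/iPr(120°) eclipsed 12.1; CH3(240°)/Et(240°) eclipsed 13.3 → 32.8 kJ/mol.
Et at 300° (staggered): Ph(0°)/Et(300°) gauche 4.8; Br(120°)/iPr(180°) gauche 3.8; CH3(240°)/Et(300°) gauche 3.5; CH3(240°)/iPr(180°) gauche 4.1 → 16.2 kJ/mol.
The minimum (16.2 kJ/mol) occurs with Et at 300°.

300°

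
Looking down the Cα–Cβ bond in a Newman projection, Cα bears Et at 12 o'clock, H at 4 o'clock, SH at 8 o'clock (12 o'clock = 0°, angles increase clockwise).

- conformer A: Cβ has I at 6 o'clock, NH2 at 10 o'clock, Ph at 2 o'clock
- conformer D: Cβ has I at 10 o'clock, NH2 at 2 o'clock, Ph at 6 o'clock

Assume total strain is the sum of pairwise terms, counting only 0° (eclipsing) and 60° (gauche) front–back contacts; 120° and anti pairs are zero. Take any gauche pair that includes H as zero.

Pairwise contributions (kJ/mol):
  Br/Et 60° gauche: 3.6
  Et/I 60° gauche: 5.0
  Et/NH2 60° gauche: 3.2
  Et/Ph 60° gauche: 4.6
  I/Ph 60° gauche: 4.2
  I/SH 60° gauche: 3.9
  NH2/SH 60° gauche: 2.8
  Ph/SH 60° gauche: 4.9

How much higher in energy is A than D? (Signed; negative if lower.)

A (staggered): Et–NH2 gauche, Et–Ph gauche, SH–I gauche, SH–NH2 gauche; 3.2 + 4.6 + 3.9 + 2.8 = 14.5 kJ/mol.
D (staggered): Et–I gauche, Et–NH2 gauche, SH–I gauche, SH–Ph gauche; 5.0 + 3.2 + 3.9 + 4.9 = 17.0 kJ/mol.
E(A) − E(D) = 14.5 − 17.0 = -2.5 kJ/mol.

-2.5 kJ/mol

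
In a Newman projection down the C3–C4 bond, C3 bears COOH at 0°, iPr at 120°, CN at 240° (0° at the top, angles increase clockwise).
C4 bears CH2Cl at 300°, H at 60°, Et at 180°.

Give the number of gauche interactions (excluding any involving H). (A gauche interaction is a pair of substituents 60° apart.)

Non-H gauche pairs: COOH(0°)/CH2Cl(300°); iPr(120°)/Et(180°); CN(240°)/CH2Cl(300°); CN(240°)/Et(180°) — 4 interactions.

4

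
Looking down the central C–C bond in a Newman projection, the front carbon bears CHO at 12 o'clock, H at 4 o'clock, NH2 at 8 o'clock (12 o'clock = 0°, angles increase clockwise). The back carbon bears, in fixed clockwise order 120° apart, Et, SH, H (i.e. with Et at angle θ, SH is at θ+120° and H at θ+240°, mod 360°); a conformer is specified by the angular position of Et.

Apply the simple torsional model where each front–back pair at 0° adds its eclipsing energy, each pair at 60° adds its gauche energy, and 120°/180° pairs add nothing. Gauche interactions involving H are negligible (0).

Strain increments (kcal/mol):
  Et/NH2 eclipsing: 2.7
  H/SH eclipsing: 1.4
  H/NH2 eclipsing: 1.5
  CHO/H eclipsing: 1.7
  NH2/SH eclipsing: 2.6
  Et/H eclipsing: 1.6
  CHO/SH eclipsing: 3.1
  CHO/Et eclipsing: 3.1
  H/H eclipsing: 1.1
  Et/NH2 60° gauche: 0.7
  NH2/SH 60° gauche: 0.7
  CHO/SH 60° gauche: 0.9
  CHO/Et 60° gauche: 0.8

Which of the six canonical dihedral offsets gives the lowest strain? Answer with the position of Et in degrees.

Et at 0° (eclipsed): CHO–Et eclipsed, H–SH eclipsed, NH2–H eclipsed; 3.1 + 1.4 + 1.5 = 6.0 kcal/mol.
Et at 60° (staggered): CHO–Et gauche, NH2–SH gauche; 0.8 + 0.7 = 1.5 kcal/mol.
Et at 120° (eclipsed): CHO–H eclipsed, H–Et eclipsed, NH2–SH eclipsed; 1.7 + 1.6 + 2.6 = 5.9 kcal/mol.
Et at 180° (staggered): CHO–SH gauche, NH2–Et gauche, NH2–SH gauche; 0.9 + 0.7 + 0.7 = 2.3 kcal/mol.
Et at 240° (eclipsed): CHO–SH eclipsed, H–H eclipsed, NH2–Et eclipsed; 3.1 + 1.1 + 2.7 = 6.9 kcal/mol.
Et at 300° (staggered): CHO–Et gauche, CHO–SH gauche, NH2–Et gauche; 0.8 + 0.9 + 0.7 = 2.4 kcal/mol.
The minimum (1.5 kcal/mol) occurs with Et at 60°.

60°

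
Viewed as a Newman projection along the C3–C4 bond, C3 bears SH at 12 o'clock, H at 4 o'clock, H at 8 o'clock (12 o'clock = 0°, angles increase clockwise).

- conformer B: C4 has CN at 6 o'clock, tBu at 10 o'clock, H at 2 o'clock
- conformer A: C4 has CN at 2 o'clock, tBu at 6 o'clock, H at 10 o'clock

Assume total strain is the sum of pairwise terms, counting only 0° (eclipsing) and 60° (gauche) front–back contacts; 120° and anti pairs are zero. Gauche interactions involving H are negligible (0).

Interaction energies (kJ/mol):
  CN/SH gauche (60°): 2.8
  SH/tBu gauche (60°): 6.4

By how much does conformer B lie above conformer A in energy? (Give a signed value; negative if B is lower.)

+3.6 kJ/mol

B (staggered): SH(0°)/tBu(300°) gauche 6.4 → 6.4 kJ/mol.
A (staggered): SH(0°)/CN(60°) gauche 2.8 → 2.8 kJ/mol.
E(B) − E(A) = 6.4 − 2.8 = +3.6 kJ/mol.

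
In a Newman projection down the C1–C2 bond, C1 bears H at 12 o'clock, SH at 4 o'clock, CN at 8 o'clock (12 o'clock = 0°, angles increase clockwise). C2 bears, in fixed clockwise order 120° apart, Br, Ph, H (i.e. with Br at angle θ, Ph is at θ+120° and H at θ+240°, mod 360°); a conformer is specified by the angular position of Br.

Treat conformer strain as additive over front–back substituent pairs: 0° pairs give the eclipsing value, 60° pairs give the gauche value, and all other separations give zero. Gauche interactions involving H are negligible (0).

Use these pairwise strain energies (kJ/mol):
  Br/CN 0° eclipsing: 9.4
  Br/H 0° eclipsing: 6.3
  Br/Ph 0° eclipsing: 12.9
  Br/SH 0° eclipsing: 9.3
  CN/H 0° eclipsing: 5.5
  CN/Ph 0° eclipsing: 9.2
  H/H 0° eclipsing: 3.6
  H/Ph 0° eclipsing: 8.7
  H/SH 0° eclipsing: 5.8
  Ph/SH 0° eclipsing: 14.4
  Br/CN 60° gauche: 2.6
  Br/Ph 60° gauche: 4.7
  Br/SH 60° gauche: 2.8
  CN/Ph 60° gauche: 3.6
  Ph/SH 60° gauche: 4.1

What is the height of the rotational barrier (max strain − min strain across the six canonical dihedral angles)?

Br at 0° (eclipsed): H–Br eclipsed, SH–Ph eclipsed, CN–H eclipsed; 6.3 + 14.4 + 5.5 = 26.2 kJ/mol.
Br at 60° (staggered): SH–Br gauche, SH–Ph gauche, CN–Ph gauche; 2.8 + 4.1 + 3.6 = 10.5 kJ/mol.
Br at 120° (eclipsed): H–H eclipsed, SH–Br eclipsed, CN–Ph eclipsed; 3.6 + 9.3 + 9.2 = 22.1 kJ/mol.
Br at 180° (staggered): SH–Br gauche, CN–Br gauche, CN–Ph gauche; 2.8 + 2.6 + 3.6 = 9.0 kJ/mol.
Br at 240° (eclipsed): H–Ph eclipsed, SH–H eclipsed, CN–Br eclipsed; 8.7 + 5.8 + 9.4 = 23.9 kJ/mol.
Br at 300° (staggered): SH–Ph gauche, CN–Br gauche; 4.1 + 2.6 = 6.7 kJ/mol.
Max at 0° (26.2 kJ/mol), min at 300° (6.7 kJ/mol); barrier = 19.5 kJ/mol.

19.5 kJ/mol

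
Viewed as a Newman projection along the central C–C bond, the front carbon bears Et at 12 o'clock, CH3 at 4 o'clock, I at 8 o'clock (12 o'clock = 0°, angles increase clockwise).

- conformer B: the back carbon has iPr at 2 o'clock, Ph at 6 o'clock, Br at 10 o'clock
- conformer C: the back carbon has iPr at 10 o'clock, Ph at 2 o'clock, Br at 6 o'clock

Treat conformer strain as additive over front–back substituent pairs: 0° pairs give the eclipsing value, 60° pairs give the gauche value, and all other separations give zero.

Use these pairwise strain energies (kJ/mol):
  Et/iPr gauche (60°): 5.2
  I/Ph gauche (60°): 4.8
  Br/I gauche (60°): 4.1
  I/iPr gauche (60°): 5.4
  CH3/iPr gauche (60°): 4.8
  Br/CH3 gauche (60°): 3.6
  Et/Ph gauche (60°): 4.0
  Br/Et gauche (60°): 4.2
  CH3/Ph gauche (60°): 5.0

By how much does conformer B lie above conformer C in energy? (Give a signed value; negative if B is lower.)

+0.8 kJ/mol

B (staggered): Et–iPr gauche, Et–Br gauche, CH3–iPr gauche, CH3–Ph gauche, I–Ph gauche, I–Br gauche; 5.2 + 4.2 + 4.8 + 5.0 + 4.8 + 4.1 = 28.1 kJ/mol.
C (staggered): Et–iPr gauche, Et–Ph gauche, CH3–Ph gauche, CH3–Br gauche, I–iPr gauche, I–Br gauche; 5.2 + 4.0 + 5.0 + 3.6 + 5.4 + 4.1 = 27.3 kJ/mol.
E(B) − E(C) = 28.1 − 27.3 = +0.8 kJ/mol.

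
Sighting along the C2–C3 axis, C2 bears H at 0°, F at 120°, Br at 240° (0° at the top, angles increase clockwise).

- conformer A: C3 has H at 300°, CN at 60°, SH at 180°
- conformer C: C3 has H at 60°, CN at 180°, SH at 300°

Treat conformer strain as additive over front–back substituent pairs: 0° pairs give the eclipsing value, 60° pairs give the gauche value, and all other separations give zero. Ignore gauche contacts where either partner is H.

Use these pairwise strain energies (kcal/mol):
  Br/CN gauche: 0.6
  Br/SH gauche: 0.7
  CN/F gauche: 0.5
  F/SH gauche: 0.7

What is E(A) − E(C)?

A (staggered): F–CN gauche, F–SH gauche, Br–SH gauche; 0.5 + 0.7 + 0.7 = 1.9 kcal/mol.
C (staggered): F–CN gauche, Br–CN gauche, Br–SH gauche; 0.5 + 0.6 + 0.7 = 1.8 kcal/mol.
E(A) − E(C) = 1.9 − 1.8 = +0.1 kcal/mol.

+0.1 kcal/mol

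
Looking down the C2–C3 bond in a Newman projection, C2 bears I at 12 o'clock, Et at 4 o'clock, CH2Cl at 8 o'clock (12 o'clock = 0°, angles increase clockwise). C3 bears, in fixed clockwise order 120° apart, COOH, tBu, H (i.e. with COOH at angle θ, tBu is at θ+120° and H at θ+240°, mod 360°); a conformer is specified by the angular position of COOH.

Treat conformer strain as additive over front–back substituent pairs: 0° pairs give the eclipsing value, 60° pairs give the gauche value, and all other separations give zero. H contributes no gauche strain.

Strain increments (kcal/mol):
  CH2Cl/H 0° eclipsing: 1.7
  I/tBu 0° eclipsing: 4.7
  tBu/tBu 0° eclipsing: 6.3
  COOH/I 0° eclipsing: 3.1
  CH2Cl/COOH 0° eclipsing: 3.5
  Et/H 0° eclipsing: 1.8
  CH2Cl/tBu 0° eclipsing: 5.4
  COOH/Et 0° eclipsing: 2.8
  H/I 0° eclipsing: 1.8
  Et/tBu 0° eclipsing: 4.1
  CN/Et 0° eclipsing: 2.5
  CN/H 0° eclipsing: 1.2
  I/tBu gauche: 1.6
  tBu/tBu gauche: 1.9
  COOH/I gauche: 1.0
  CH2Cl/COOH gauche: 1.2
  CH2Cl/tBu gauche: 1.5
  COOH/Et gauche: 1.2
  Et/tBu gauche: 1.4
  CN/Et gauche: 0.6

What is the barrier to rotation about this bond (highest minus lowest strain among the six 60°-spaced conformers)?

4.9 kcal/mol

COOH at 0° (eclipsed): I(0°)/COOH(0°) eclipsed 3.1; Et(120°)/tBu(120°) eclipsed 4.1; CH2Cl(240°)/H(240°) eclipsed 1.7 → 8.9 kcal/mol.
COOH at 60° (staggered): I(0°)/COOH(60°) gauche 1.0; Et(120°)/COOH(60°) gauche 1.2; Et(120°)/tBu(180°) gauche 1.4; CH2Cl(240°)/tBu(180°) gauche 1.5 → 5.1 kcal/mol.
COOH at 120° (eclipsed): I(0°)/H(0°) eclipsed 1.8; Et(120°)/COOH(120°) eclipsed 2.8; CH2Cl(240°)/tBu(240°) eclipsed 5.4 → 10.0 kcal/mol.
COOH at 180° (staggered): I(0°)/tBu(300°) gauche 1.6; Et(120°)/COOH(180°) gauche 1.2; CH2Cl(240°)/COOH(180°) gauche 1.2; CH2Cl(240°)/tBu(300°) gauche 1.5 → 5.5 kcal/mol.
COOH at 240° (eclipsed): I(0°)/tBu(0°) eclipsed 4.7; Et(120°)/H(120°) eclipsed 1.8; CH2Cl(240°)/COOH(240°) eclipsed 3.5 → 10.0 kcal/mol.
COOH at 300° (staggered): I(0°)/COOH(300°) gauche 1.0; I(0°)/tBu(60°) gauche 1.6; Et(120°)/tBu(60°) gauche 1.4; CH2Cl(240°)/COOH(300°) gauche 1.2 → 5.2 kcal/mol.
Max at 120° (10.0 kcal/mol), min at 60° (5.1 kcal/mol); barrier = 4.9 kcal/mol.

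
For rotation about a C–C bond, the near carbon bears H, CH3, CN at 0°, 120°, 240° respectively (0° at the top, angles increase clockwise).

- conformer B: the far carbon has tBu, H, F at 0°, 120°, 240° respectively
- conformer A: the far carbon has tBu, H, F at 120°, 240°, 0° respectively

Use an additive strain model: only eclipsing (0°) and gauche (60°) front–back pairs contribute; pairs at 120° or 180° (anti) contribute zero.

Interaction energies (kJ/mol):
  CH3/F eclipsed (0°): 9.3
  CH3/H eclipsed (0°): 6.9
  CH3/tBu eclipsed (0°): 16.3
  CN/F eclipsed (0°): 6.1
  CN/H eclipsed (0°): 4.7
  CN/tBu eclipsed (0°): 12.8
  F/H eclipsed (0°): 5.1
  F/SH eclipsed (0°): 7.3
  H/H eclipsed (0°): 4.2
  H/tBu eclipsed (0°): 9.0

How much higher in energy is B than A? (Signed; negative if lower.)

-4.1 kJ/mol

B (eclipsed): H(0°)/tBu(0°) eclipsed 9.0; CH3(120°)/H(120°) eclipsed 6.9; CN(240°)/F(240°) eclipsed 6.1 → 22.0 kJ/mol.
A (eclipsed): H(0°)/F(0°) eclipsed 5.1; CH3(120°)/tBu(120°) eclipsed 16.3; CN(240°)/H(240°) eclipsed 4.7 → 26.1 kJ/mol.
E(B) − E(A) = 22.0 − 26.1 = -4.1 kJ/mol.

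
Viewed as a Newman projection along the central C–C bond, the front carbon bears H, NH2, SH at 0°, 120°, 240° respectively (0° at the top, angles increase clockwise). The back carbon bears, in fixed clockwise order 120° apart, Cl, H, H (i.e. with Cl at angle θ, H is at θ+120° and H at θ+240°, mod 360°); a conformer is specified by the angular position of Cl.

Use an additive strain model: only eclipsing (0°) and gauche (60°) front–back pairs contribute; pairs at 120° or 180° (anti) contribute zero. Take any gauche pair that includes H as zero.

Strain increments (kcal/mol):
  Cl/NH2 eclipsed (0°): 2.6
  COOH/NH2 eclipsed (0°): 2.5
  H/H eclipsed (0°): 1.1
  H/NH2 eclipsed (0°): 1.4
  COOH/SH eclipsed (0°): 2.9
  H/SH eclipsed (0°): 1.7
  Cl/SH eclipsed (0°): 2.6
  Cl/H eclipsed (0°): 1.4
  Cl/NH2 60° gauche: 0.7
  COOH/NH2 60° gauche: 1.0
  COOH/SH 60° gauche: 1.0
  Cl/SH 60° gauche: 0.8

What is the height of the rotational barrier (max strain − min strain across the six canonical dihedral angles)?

4.7 kcal/mol

Cl at 0° (eclipsed): H(0°)/Cl(0°) eclipsed 1.4; NH2(120°)/H(120°) eclipsed 1.4; SH(240°)/H(240°) eclipsed 1.7 → 4.5 kcal/mol.
Cl at 60° (staggered): NH2(120°)/Cl(60°) gauche 0.7 → 0.7 kcal/mol.
Cl at 120° (eclipsed): H(0°)/H(0°) eclipsed 1.1; NH2(120°)/Cl(120°) eclipsed 2.6; SH(240°)/H(240°) eclipsed 1.7 → 5.4 kcal/mol.
Cl at 180° (staggered): NH2(120°)/Cl(180°) gauche 0.7; SH(240°)/Cl(180°) gauche 0.8 → 1.5 kcal/mol.
Cl at 240° (eclipsed): H(0°)/H(0°) eclipsed 1.1; NH2(120°)/H(120°) eclipsed 1.4; SH(240°)/Cl(240°) eclipsed 2.6 → 5.1 kcal/mol.
Cl at 300° (staggered): SH(240°)/Cl(300°) gauche 0.8 → 0.8 kcal/mol.
Max at 120° (5.4 kcal/mol), min at 60° (0.7 kcal/mol); barrier = 4.7 kcal/mol.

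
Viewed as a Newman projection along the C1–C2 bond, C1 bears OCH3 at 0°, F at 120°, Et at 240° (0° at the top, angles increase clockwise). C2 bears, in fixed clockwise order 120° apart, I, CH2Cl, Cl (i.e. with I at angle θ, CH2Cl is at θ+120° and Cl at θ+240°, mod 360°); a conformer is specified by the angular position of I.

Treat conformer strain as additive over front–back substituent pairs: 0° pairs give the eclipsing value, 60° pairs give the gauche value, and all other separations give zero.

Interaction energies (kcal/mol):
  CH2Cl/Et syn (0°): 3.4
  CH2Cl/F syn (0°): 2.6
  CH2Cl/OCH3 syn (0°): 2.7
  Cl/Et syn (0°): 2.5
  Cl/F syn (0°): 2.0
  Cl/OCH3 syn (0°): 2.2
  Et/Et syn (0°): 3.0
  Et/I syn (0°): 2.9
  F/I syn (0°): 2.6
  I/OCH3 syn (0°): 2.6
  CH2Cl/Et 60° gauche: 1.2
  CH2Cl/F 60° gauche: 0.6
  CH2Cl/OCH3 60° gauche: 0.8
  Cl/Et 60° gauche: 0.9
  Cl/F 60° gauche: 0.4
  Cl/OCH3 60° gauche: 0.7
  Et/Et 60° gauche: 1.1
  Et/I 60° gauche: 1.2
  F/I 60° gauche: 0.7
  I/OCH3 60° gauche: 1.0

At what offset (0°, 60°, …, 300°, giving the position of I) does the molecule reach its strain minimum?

I at 0° (eclipsed): OCH3–I eclipsed, F–CH2Cl eclipsed, Et–Cl eclipsed; 2.6 + 2.6 + 2.5 = 7.7 kcal/mol.
I at 60° (staggered): OCH3–I gauche, OCH3–Cl gauche, F–I gauche, F–CH2Cl gauche, Et–CH2Cl gauche, Et–Cl gauche; 1.0 + 0.7 + 0.7 + 0.6 + 1.2 + 0.9 = 5.1 kcal/mol.
I at 120° (eclipsed): OCH3–Cl eclipsed, F–I eclipsed, Et–CH2Cl eclipsed; 2.2 + 2.6 + 3.4 = 8.2 kcal/mol.
I at 180° (staggered): OCH3–CH2Cl gauche, OCH3–Cl gauche, F–I gauche, F–Cl gauche, Et–I gauche, Et–CH2Cl gauche; 0.8 + 0.7 + 0.7 + 0.4 + 1.2 + 1.2 = 5.0 kcal/mol.
I at 240° (eclipsed): OCH3–CH2Cl eclipsed, F–Cl eclipsed, Et–I eclipsed; 2.7 + 2.0 + 2.9 = 7.6 kcal/mol.
I at 300° (staggered): OCH3–I gauche, OCH3–CH2Cl gauche, F–CH2Cl gauche, F–Cl gauche, Et–I gauche, Et–Cl gauche; 1.0 + 0.8 + 0.6 + 0.4 + 1.2 + 0.9 = 4.9 kcal/mol.
The minimum (4.9 kcal/mol) occurs with I at 300°.

300°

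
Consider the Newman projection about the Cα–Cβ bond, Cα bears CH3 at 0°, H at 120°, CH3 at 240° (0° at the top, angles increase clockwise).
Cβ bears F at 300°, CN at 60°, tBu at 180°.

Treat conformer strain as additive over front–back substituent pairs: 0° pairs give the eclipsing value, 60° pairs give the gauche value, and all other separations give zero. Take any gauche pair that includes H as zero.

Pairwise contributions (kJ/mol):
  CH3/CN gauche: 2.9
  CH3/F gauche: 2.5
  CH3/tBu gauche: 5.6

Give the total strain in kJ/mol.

13.5 kJ/mol

This conformer is staggered. CH3 at 0° is gauche with F at 300° (2.5); CH3 at 0° is gauche with CN at 60° (2.9); CH3 at 240° is gauche with F at 300° (2.5); CH3 at 240° is gauche with tBu at 180° (5.6). Total 13.5 kJ/mol.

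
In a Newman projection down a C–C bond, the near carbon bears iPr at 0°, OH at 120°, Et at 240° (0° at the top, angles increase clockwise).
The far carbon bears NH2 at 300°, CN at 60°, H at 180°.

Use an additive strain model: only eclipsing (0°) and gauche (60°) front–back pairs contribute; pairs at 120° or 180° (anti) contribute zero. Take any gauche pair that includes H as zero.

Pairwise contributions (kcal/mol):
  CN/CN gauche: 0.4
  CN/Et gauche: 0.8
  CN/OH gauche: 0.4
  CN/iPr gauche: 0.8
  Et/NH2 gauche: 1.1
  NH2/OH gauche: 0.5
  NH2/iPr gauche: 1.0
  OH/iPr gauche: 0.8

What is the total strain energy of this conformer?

This conformer (staggered): iPr–NH2 gauche, iPr–CN gauche, OH–CN gauche, Et–NH2 gauche; 1.0 + 0.8 + 0.4 + 1.1 = 3.3 kcal/mol.

3.3 kcal/mol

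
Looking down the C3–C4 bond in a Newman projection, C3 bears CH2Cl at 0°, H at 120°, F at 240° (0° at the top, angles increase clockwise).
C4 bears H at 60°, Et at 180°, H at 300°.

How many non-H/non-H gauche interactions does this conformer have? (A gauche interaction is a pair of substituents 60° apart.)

1

Non-H gauche pairs: F(240°)/Et(180°) — 1 interaction.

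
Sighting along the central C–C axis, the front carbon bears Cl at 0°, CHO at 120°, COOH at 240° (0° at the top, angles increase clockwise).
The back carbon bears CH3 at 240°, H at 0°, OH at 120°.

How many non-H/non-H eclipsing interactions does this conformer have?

Non-H eclipsing pairs: CHO(120°)/OH(120°); COOH(240°)/CH3(240°) — 2 interactions.

2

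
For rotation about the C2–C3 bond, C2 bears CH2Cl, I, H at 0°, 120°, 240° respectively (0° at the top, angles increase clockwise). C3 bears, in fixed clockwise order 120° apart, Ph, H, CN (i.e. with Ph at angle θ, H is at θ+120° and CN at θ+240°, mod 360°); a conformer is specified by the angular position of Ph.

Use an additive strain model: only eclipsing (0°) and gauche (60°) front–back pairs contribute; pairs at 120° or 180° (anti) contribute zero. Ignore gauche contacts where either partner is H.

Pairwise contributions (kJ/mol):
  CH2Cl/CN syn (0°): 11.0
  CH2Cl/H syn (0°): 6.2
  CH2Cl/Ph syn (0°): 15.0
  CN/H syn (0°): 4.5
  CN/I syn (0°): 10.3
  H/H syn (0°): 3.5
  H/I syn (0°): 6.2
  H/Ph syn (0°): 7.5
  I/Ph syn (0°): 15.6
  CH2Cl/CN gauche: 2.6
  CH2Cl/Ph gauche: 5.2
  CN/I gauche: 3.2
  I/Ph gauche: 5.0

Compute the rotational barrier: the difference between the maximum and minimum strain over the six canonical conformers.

21.7 kJ/mol

Ph at 0° (eclipsed): CH2Cl(0°)/Ph(0°) eclipsed 15.0; I(120°)/H(120°) eclipsed 6.2; H(240°)/CN(240°) eclipsed 4.5 → 25.7 kJ/mol.
Ph at 60° (staggered): CH2Cl(0°)/Ph(60°) gauche 5.2; CH2Cl(0°)/CN(300°) gauche 2.6; I(120°)/Ph(60°) gauche 5.0 → 12.8 kJ/mol.
Ph at 120° (eclipsed): CH2Cl(0°)/CN(0°) eclipsed 11.0; I(120°)/Ph(120°) eclipsed 15.6; H(240°)/H(240°) eclipsed 3.5 → 30.1 kJ/mol.
Ph at 180° (staggered): CH2Cl(0°)/CN(60°) gauche 2.6; I(120°)/Ph(180°) gauche 5.0; I(120°)/CN(60°) gauche 3.2 → 10.8 kJ/mol.
Ph at 240° (eclipsed): CH2Cl(0°)/H(0°) eclipsed 6.2; I(120°)/CN(120°) eclipsed 10.3; H(240°)/Ph(240°) eclipsed 7.5 → 24.0 kJ/mol.
Ph at 300° (staggered): CH2Cl(0°)/Ph(300°) gauche 5.2; I(120°)/CN(180°) gauche 3.2 → 8.4 kJ/mol.
Max at 120° (30.1 kJ/mol), min at 300° (8.4 kJ/mol); barrier = 21.7 kJ/mol.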